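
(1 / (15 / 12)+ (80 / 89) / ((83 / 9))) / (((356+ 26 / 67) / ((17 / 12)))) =9438893 / 2645801790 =0.00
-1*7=-7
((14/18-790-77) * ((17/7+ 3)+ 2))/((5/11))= -4459312/315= -14156.55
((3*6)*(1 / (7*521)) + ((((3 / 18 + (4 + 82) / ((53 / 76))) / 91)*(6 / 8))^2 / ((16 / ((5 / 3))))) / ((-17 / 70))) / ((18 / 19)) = -377380500143291 / 813742219809792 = -0.46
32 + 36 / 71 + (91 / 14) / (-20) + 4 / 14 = 645459 / 19880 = 32.47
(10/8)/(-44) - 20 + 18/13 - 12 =-70113/2288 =-30.64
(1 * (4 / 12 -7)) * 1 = -20 / 3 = -6.67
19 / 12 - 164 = -1949 / 12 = -162.42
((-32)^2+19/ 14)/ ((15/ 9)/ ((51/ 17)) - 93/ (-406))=3746655/ 2867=1306.82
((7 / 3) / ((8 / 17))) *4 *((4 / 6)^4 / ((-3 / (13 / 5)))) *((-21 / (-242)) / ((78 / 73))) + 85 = 37367207 / 441045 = 84.72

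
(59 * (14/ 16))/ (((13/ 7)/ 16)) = 5782/ 13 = 444.77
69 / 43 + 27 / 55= 4956 / 2365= 2.10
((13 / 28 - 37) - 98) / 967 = -3767 / 27076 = -0.14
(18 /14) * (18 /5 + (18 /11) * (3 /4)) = 4779 /770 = 6.21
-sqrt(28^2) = -28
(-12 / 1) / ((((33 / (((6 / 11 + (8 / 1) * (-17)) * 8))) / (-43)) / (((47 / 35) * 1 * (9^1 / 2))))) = -86725152 / 847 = -102390.97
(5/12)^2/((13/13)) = 25/144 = 0.17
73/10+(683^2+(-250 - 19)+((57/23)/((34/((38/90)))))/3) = 8203269524/17595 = 466227.31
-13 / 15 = -0.87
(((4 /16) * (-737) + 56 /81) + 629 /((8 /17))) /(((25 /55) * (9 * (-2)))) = -8219057 /58320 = -140.93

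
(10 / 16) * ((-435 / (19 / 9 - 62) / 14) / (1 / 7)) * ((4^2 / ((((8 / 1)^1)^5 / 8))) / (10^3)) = 783 / 88309760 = 0.00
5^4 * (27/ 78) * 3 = 16875/ 26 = 649.04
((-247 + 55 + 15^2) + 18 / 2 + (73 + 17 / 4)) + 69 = 753 / 4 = 188.25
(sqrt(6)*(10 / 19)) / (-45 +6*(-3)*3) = -10*sqrt(6) / 1881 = -0.01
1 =1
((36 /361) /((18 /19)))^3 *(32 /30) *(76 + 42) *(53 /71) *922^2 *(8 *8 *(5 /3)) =43552156352512 /4382901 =9936833.24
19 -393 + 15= -359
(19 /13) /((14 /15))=285 /182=1.57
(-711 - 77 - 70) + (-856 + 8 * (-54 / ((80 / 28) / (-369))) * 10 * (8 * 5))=22315406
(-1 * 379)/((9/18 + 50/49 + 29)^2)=-3639916/8946081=-0.41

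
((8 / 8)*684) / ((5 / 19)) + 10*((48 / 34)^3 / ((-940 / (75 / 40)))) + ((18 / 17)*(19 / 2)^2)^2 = 54174642219 / 4618220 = 11730.63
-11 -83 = -94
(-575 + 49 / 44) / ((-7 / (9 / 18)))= 25251 / 616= 40.99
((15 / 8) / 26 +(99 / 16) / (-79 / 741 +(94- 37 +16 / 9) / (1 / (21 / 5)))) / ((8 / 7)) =129374175 / 1521305344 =0.09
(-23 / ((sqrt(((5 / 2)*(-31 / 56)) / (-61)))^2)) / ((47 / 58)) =-9113888 / 7285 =-1251.05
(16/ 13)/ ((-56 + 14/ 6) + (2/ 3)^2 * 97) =-144/ 1235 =-0.12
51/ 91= 0.56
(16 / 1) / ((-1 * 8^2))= -1 / 4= -0.25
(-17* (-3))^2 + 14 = 2615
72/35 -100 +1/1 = -3393/35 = -96.94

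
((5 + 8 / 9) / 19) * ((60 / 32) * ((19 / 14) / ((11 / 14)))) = 265 / 264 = 1.00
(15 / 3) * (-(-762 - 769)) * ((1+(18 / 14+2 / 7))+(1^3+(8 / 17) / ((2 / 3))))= 3896395 / 119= 32742.82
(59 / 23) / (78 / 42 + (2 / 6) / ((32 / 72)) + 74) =1652 / 49335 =0.03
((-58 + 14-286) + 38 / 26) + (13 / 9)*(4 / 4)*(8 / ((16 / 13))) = -74681 / 234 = -319.15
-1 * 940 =-940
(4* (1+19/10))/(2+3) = 58/25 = 2.32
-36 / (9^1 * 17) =-4 / 17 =-0.24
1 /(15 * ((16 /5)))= 1 /48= 0.02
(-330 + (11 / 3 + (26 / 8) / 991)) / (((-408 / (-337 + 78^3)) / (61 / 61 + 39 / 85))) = 671166124433 / 1212984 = 553318.20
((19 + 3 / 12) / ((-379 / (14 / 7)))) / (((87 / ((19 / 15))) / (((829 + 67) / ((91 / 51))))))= -1591744 / 2143245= -0.74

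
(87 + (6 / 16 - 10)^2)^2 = 132181009 / 4096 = 32270.75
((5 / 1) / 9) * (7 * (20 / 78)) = 350 / 351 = 1.00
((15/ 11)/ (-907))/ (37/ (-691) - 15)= 10365/ 103780754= 0.00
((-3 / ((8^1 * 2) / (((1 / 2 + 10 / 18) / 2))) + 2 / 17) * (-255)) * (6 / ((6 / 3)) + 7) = -1525 / 32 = -47.66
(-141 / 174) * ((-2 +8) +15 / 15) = -329 / 58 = -5.67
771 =771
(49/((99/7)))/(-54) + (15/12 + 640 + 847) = 15911683/10692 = 1488.19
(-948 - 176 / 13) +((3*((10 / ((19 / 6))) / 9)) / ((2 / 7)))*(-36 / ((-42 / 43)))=-203960 / 247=-825.75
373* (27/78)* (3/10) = 10071/260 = 38.73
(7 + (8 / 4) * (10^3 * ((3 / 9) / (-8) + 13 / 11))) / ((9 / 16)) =1207696 / 297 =4066.32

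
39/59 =0.66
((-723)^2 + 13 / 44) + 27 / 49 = 1127005549 / 2156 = 522729.85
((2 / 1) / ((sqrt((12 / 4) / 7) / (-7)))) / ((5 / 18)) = -84 * sqrt(21) / 5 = -76.99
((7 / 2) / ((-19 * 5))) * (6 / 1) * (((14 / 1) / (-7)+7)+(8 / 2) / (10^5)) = -138159 / 125000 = -1.11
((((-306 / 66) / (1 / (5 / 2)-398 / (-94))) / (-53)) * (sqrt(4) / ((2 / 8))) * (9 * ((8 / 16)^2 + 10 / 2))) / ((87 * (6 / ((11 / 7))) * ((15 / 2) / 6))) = 3196 / 185977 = 0.02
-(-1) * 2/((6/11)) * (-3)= -11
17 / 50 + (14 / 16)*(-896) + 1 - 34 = -40833 / 50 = -816.66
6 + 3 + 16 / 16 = 10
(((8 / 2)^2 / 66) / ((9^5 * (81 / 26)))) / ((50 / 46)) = 4784 / 3945949425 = 0.00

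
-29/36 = -0.81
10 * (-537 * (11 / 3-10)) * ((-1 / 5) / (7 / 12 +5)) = -81624 / 67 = -1218.27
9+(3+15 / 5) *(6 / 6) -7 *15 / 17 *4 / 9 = 12.25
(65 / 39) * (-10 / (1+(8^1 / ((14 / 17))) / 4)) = -175 / 36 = -4.86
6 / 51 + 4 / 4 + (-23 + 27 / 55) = -20001 / 935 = -21.39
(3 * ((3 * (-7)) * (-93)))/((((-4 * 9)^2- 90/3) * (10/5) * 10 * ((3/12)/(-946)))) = -923769/1055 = -875.61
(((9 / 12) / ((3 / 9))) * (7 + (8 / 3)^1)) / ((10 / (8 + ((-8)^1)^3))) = -1096.20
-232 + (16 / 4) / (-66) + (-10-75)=-10463 / 33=-317.06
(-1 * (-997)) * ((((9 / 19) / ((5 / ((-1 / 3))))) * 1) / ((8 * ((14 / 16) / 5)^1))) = -2991 / 133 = -22.49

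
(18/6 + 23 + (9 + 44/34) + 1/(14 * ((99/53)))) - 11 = 596881/23562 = 25.33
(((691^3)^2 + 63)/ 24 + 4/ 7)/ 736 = 6162816379974.85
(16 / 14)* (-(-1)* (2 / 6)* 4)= 32 / 21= 1.52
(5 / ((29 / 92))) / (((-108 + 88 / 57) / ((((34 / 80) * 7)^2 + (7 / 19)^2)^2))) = -1858964069349429 / 154494969344000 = -12.03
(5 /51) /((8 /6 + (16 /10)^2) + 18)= 125 /27914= 0.00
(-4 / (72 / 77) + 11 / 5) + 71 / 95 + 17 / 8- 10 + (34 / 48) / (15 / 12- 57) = -2812115 / 305064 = -9.22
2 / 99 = 0.02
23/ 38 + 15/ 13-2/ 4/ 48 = 41465/ 23712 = 1.75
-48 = -48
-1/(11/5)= -0.45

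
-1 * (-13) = 13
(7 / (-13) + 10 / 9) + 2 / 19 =1507 / 2223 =0.68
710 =710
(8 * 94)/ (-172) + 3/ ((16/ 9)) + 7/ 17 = -26583/ 11696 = -2.27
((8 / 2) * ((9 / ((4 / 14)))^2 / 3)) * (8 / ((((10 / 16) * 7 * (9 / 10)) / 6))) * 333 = 5370624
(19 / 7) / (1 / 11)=209 / 7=29.86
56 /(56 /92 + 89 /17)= 21896 /2285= 9.58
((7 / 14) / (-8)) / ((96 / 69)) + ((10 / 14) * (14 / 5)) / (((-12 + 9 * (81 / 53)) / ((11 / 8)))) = 1.52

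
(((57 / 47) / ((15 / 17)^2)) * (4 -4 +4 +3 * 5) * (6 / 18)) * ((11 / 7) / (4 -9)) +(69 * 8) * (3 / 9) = 66955381 / 370125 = 180.90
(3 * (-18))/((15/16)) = -288/5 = -57.60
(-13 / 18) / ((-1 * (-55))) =-13 / 990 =-0.01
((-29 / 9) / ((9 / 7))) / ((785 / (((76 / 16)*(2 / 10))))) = -0.00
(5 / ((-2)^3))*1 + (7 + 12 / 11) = 7.47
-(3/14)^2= -9/196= -0.05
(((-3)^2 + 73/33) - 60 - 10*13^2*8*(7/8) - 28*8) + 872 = -370616/33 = -11230.79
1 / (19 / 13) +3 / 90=409 / 570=0.72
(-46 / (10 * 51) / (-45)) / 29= 23 / 332775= 0.00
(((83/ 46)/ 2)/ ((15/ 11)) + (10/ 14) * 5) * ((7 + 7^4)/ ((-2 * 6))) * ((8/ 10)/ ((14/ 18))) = -3516626/ 4025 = -873.70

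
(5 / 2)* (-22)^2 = 1210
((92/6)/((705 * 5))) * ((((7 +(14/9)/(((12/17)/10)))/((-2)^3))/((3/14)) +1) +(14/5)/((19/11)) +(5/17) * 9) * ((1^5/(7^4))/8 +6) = -1011671165366/3321468068625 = -0.30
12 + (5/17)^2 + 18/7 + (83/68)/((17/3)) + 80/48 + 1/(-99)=13242233/801108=16.53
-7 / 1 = -7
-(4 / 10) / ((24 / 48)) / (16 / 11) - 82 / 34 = -1007 / 340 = -2.96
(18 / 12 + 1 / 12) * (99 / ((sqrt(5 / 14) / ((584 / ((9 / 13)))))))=396682 * sqrt(70) / 15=221258.65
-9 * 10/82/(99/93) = -465/451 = -1.03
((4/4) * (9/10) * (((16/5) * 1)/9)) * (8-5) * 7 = 168/25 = 6.72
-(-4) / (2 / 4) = 8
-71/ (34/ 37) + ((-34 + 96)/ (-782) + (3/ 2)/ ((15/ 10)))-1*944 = -797909/ 782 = -1020.34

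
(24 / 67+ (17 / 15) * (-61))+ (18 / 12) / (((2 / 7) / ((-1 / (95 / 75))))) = -5569619 / 76380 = -72.92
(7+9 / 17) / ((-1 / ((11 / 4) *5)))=-103.53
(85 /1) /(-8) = -85 /8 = -10.62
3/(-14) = -3/14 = -0.21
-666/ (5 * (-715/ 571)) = 380286/ 3575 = 106.37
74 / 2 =37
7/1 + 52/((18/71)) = 1909/9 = 212.11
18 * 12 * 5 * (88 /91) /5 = 19008 /91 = 208.88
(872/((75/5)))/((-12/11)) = -2398/45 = -53.29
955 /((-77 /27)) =-25785 /77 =-334.87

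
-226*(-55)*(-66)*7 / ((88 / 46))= -3001845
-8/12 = -2/3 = -0.67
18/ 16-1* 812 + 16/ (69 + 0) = -447475/ 552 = -810.64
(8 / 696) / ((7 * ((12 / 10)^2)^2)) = 625 / 789264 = 0.00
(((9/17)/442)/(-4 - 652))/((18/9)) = -9/9858368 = -0.00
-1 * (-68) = 68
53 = 53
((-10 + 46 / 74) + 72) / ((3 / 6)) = 125.24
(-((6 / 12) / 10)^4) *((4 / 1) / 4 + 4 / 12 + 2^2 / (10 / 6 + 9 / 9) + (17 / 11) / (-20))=-0.00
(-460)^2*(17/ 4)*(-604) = -543177200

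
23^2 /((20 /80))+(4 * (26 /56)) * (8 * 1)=14916 /7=2130.86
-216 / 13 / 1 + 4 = -12.62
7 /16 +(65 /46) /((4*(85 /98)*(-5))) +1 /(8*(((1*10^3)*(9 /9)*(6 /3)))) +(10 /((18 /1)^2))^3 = 1184037226831 /3324694896000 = 0.36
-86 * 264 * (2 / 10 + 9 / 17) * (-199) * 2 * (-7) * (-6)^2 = -141181463808 / 85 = -1660958397.74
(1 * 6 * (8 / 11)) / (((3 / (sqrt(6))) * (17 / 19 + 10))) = 304 * sqrt(6) / 2277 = 0.33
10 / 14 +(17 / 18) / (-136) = 713 / 1008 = 0.71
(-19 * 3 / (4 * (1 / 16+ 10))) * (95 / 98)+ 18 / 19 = -63768 / 149891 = -0.43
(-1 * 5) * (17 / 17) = -5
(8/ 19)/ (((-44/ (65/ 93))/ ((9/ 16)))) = -0.00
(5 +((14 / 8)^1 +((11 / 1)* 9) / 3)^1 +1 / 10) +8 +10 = 1157 / 20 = 57.85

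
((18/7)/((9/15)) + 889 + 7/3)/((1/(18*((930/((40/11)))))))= 28860876/7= 4122982.29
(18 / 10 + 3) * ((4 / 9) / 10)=16 / 75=0.21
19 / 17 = 1.12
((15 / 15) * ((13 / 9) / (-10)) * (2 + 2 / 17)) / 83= -26 / 7055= -0.00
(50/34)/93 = 25/1581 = 0.02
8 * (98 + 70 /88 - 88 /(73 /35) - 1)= 357198 /803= 444.83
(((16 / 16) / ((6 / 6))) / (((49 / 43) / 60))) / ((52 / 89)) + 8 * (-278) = -1359283 / 637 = -2133.88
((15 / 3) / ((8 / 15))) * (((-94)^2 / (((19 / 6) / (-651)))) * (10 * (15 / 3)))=-16178163750 / 19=-851482302.63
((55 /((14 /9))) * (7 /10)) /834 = 33 /1112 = 0.03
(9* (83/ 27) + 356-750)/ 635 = -1099/ 1905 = -0.58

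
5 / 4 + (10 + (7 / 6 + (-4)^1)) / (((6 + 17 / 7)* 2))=593 / 354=1.68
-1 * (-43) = 43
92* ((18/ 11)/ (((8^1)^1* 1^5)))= 207/ 11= 18.82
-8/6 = -1.33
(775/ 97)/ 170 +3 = 10049/ 3298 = 3.05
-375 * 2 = -750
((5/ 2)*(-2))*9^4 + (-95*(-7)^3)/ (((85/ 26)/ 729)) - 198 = 122962167/ 17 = 7233068.65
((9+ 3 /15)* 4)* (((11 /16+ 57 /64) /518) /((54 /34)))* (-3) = -39491 /186480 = -0.21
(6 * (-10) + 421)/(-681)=-361/681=-0.53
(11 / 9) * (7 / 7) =11 / 9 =1.22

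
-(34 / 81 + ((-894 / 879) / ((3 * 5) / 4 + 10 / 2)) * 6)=230642 / 830655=0.28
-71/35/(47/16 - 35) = 1136/17955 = 0.06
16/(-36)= -4/9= -0.44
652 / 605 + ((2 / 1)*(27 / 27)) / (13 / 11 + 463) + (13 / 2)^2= 267716329 / 6178260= 43.33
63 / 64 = 0.98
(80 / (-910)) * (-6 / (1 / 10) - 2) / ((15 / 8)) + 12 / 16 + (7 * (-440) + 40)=-16578433 / 5460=-3036.34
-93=-93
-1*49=-49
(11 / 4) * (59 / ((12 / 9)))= 1947 / 16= 121.69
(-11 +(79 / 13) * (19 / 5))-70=-57.91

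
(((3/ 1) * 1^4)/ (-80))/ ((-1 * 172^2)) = 0.00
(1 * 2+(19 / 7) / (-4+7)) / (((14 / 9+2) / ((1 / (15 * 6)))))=61 / 6720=0.01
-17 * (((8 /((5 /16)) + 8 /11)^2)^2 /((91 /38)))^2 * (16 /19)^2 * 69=-23213812038173421806304532365312 /693400739672265625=-33478204896558.63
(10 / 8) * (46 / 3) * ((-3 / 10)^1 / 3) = -23 / 12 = -1.92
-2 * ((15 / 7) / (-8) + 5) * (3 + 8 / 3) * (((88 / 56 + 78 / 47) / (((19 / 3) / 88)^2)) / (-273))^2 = -228956657544637440 / 817686870451087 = -280.01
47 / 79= 0.59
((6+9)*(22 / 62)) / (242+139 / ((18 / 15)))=990 / 66557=0.01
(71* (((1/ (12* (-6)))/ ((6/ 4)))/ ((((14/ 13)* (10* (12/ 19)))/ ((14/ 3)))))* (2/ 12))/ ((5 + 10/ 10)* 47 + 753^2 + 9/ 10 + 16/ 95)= -333203/ 2514419980704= -0.00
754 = 754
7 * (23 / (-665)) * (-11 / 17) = 0.16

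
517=517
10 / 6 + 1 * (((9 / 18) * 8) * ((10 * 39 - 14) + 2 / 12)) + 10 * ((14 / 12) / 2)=9073 / 6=1512.17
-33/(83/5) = -165/83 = -1.99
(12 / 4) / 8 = 3 / 8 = 0.38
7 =7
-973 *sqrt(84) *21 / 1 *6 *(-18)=4413528 *sqrt(21)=20225326.14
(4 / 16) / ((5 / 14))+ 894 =894.70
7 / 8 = 0.88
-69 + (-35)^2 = 1156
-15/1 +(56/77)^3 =-19453/1331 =-14.62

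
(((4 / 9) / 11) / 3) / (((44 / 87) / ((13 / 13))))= 29 / 1089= 0.03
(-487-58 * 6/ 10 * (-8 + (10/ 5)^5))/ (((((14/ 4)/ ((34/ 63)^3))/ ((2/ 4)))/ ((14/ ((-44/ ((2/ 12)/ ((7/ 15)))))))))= 5905426/ 1750329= 3.37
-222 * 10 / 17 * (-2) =261.18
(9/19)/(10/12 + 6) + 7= 5507/779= 7.07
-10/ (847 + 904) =-0.01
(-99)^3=-970299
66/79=0.84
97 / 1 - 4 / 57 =5525 / 57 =96.93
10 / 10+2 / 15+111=1682 / 15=112.13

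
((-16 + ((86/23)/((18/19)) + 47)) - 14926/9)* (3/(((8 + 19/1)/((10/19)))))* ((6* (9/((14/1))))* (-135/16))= 9451800/3059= 3089.83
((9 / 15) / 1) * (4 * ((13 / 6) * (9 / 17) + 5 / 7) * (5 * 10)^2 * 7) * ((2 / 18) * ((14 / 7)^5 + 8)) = 17720000 / 51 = 347450.98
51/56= 0.91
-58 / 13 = -4.46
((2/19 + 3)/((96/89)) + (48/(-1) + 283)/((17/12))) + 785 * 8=199963187/31008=6448.76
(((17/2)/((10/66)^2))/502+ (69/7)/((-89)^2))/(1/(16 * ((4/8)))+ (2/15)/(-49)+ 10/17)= 734150658654/706029344665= 1.04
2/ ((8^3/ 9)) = 9/ 256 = 0.04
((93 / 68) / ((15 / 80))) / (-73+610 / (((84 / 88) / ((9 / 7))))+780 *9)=6076 / 6471271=0.00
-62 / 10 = -31 / 5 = -6.20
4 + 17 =21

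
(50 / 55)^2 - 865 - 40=-109405 / 121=-904.17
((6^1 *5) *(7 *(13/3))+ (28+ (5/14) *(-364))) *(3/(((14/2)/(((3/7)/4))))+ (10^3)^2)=39592001818/49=808000037.10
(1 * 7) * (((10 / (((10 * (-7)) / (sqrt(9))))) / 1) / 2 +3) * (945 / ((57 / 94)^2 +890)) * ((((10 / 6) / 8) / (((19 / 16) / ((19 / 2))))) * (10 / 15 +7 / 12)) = 678439125 / 15734578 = 43.12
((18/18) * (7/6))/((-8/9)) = -21/16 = -1.31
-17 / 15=-1.13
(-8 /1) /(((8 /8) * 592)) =-1 /74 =-0.01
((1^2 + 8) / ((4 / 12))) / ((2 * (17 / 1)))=27 / 34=0.79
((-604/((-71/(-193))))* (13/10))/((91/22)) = -1282292/2485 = -516.01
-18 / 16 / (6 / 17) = -51 / 16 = -3.19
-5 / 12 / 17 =-5 / 204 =-0.02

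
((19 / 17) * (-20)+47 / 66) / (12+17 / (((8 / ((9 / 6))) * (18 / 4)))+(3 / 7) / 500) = -1.70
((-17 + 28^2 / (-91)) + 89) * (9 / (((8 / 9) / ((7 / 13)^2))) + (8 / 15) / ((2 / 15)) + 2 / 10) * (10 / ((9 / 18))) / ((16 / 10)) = 24842055 / 4394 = 5653.63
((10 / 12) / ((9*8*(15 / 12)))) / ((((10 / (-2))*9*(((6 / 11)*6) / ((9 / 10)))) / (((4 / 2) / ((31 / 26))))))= -143 / 1506600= -0.00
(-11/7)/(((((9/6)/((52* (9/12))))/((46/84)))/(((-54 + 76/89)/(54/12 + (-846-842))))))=-2393380/3388497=-0.71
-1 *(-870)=870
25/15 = 5/3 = 1.67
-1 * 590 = -590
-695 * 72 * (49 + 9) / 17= -2902320 / 17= -170724.71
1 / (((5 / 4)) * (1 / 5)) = 4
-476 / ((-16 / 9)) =1071 / 4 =267.75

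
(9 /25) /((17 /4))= 36 /425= 0.08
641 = 641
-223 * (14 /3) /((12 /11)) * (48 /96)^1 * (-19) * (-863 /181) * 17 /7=-683771297 /6516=-104937.28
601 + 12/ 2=607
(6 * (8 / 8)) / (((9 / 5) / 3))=10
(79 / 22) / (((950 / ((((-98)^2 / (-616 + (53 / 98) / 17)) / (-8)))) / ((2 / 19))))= 158002607 / 203752605650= 0.00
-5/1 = -5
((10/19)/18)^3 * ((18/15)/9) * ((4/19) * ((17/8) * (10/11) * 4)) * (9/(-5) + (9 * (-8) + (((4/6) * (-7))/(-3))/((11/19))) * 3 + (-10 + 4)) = -121029800/103459365801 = -0.00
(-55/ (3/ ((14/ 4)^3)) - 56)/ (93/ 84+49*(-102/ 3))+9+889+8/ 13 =3269317783/ 3636126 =899.12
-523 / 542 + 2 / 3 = -485 / 1626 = -0.30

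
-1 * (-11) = 11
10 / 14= 5 / 7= 0.71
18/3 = 6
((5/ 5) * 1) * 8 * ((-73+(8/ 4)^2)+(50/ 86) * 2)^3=-198563433704/ 79507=-2497433.35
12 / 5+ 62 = 322 / 5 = 64.40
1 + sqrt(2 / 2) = 2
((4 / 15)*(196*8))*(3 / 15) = 6272 / 75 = 83.63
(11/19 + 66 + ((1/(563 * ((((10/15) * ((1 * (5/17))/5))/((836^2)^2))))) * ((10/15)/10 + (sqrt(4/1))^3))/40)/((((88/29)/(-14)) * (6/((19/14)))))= -1048520882228879/225200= -4655954183.96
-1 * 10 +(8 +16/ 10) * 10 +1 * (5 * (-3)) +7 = 78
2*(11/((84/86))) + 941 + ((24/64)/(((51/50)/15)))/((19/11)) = 26228953/27132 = 966.72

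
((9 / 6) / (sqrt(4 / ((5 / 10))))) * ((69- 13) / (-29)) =-21 * sqrt(2) / 29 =-1.02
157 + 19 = 176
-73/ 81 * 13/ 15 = -949/ 1215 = -0.78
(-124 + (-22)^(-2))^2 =3601800225 / 234256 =15375.49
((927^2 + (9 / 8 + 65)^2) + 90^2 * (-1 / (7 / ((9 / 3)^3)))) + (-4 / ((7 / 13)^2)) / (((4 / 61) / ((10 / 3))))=7825173299 / 9408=831757.37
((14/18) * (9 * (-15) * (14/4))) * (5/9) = -1225/6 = -204.17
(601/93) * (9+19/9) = 71.80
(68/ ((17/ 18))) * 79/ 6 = 948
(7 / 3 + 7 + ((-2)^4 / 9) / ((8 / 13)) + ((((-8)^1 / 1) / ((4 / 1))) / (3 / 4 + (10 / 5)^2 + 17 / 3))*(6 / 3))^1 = 13318 / 1125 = 11.84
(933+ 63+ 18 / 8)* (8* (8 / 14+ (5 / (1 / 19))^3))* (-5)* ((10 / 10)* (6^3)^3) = -345009988741669302.86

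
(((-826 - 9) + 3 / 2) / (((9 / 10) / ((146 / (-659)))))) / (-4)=-608455 / 11862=-51.29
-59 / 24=-2.46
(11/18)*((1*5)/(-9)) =-55/162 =-0.34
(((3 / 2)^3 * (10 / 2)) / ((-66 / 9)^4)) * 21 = 229635 / 1874048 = 0.12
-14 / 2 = -7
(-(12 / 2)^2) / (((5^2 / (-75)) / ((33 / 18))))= 198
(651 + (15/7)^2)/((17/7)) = 32124/119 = 269.95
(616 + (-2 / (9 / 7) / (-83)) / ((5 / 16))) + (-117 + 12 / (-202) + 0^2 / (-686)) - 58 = 166360849 / 377235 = 441.00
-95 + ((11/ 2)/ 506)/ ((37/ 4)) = -80844/ 851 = -95.00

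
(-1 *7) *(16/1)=-112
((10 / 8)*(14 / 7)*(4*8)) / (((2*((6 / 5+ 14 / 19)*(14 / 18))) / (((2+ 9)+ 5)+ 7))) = 4275 / 7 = 610.71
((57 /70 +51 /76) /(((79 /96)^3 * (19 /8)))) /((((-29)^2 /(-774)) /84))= -64934115803136 /748435667195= -86.76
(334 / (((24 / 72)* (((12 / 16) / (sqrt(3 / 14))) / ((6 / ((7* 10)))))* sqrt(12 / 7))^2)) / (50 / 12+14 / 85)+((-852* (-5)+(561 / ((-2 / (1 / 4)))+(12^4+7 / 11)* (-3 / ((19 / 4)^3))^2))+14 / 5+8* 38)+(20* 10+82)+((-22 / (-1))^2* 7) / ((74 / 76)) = 686070224722734876293 / 82902533382625880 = 8275.62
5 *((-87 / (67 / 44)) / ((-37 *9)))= 6380 / 7437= 0.86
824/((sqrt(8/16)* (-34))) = -412* sqrt(2)/17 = -34.27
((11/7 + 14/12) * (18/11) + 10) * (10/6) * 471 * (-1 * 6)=-68203.25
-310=-310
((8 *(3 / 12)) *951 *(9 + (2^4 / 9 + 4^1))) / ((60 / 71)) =2993431 / 90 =33260.34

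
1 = 1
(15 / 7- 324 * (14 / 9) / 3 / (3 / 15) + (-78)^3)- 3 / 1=-3327750 / 7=-475392.86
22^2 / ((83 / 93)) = 45012 / 83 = 542.31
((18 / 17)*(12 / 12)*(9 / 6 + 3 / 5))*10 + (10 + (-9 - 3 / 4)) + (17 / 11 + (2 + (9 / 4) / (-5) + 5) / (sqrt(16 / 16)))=28593 / 935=30.58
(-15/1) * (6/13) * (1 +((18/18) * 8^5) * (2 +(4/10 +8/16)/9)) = -6193242/13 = -476403.23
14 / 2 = 7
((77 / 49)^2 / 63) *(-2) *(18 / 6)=-242 / 1029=-0.24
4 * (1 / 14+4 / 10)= 66 / 35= 1.89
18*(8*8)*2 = 2304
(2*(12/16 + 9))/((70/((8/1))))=78/35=2.23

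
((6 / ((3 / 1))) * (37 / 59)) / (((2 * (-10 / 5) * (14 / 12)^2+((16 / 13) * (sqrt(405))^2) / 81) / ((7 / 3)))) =20202 / 4897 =4.13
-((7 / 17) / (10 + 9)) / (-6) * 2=7 / 969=0.01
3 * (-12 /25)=-36 /25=-1.44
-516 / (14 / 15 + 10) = -1935 / 41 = -47.20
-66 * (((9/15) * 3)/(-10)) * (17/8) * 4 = 5049/50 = 100.98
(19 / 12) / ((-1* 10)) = -19 / 120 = -0.16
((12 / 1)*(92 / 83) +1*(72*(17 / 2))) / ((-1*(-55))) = 11.37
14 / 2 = 7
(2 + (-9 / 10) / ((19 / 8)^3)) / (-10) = -33143 / 171475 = -0.19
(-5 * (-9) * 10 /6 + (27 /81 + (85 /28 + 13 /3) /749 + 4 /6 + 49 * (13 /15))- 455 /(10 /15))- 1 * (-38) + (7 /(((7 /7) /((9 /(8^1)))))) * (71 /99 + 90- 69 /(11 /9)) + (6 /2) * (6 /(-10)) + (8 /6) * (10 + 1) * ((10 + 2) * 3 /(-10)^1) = -1075504489 /3460380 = -310.81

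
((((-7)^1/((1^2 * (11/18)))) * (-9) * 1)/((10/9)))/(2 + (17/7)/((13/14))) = 22113/1100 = 20.10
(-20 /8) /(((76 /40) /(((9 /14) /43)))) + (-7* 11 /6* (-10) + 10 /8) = 8891695 /68628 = 129.56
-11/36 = -0.31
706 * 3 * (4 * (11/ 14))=46596/ 7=6656.57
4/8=1/2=0.50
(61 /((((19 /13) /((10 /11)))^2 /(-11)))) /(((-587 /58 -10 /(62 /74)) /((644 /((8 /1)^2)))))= 37302858775 /314955894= 118.44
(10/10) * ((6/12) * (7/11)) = 7/22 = 0.32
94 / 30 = 47 / 15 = 3.13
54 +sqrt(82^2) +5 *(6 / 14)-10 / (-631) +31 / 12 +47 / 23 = 174068681 / 1219092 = 142.79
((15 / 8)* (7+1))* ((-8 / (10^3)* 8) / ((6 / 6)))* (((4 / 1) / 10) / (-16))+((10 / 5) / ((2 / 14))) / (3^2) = 1777 / 1125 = 1.58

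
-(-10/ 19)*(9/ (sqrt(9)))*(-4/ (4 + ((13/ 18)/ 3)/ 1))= -6480/ 4351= -1.49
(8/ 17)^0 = 1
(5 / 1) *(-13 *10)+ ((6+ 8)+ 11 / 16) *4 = -2365 / 4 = -591.25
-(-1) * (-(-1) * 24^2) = 576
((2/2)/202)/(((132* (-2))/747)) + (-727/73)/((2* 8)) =-412937/648824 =-0.64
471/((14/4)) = 134.57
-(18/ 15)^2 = -36/ 25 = -1.44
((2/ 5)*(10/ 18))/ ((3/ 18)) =4/ 3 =1.33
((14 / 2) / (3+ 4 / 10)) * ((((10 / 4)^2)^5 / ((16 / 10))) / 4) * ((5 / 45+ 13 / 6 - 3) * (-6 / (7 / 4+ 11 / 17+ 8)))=3173828125 / 2482176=1278.65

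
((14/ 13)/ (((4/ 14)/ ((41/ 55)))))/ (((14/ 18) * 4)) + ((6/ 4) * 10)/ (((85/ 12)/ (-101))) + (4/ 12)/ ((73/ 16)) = -2266977811/ 10647780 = -212.91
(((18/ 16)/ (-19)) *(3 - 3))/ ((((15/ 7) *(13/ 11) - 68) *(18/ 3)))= 0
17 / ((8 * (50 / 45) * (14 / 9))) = 1377 / 1120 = 1.23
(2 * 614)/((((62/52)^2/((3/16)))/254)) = 39534846/961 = 41139.28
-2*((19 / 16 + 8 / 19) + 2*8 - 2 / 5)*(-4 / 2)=26157 / 380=68.83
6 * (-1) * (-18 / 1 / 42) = 18 / 7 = 2.57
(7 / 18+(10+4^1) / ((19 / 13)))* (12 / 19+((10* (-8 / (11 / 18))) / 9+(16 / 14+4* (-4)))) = -10249402 / 35739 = -286.78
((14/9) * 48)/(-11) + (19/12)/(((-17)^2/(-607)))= -385807/38148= -10.11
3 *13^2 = 507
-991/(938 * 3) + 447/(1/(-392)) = -493081327/2814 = -175224.35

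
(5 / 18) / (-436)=-5 / 7848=-0.00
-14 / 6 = -2.33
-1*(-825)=825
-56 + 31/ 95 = -5289/ 95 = -55.67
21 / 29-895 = -25934 / 29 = -894.28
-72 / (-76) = 18 / 19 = 0.95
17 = 17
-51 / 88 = -0.58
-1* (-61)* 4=244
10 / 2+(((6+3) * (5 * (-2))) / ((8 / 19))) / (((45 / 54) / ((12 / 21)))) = -991 / 7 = -141.57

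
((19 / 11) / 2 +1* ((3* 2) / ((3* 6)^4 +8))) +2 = 150321 / 52492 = 2.86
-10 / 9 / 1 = -10 / 9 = -1.11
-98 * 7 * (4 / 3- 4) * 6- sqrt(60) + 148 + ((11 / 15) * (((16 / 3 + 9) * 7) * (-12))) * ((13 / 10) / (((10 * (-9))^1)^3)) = 304102393043 / 27337500- 2 * sqrt(15) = 11116.26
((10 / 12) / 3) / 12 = 0.02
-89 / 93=-0.96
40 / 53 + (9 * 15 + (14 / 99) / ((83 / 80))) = 59180675 / 435501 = 135.89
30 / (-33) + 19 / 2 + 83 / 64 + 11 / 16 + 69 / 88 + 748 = 48599 / 64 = 759.36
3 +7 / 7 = 4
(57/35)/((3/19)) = 361/35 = 10.31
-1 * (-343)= 343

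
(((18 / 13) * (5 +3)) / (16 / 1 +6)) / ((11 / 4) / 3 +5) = 864 / 10153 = 0.09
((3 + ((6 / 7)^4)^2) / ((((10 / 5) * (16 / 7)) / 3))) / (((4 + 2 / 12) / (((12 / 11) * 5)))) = 512298513 / 181179460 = 2.83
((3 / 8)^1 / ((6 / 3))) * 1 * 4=0.75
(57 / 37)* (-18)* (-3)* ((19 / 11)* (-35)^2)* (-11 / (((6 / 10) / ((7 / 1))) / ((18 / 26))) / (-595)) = 214921350 / 8177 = 26283.64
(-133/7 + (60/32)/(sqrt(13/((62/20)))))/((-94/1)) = 19/94 - 3*sqrt(4030)/19552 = 0.19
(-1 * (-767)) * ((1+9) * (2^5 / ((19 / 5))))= 1227200 / 19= 64589.47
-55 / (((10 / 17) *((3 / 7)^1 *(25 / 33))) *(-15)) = 14399 / 750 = 19.20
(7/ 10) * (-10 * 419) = -2933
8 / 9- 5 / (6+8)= 67 / 126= 0.53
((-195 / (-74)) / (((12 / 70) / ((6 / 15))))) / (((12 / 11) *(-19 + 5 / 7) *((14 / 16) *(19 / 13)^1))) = -65065 / 269952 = -0.24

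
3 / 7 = 0.43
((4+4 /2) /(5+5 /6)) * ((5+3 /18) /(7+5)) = 31 /70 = 0.44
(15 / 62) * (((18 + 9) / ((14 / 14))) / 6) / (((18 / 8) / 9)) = 135 / 31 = 4.35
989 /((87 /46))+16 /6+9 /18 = 30513 /58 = 526.09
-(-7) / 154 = 1 / 22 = 0.05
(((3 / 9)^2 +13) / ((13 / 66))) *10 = 25960 / 39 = 665.64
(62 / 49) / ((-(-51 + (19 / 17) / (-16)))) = 16864 / 680659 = 0.02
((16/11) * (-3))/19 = -48/209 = -0.23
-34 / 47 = -0.72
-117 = -117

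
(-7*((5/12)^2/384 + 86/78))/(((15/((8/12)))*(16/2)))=-5550307/129392640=-0.04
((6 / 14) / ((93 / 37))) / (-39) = -37 / 8463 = -0.00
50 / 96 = 25 / 48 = 0.52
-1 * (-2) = 2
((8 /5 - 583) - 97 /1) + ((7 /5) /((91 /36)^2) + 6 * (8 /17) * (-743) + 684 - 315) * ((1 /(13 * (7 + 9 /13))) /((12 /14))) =-2006985111 /2873000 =-698.57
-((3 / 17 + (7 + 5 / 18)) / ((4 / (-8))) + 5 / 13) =28888 / 1989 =14.52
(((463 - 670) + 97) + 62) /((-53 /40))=1920 /53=36.23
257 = 257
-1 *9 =-9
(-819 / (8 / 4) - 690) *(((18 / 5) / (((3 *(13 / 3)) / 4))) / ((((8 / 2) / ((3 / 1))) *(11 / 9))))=-534357 / 715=-747.35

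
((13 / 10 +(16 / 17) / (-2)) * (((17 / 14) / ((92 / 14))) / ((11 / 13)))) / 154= 1833 / 1558480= 0.00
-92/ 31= -2.97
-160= -160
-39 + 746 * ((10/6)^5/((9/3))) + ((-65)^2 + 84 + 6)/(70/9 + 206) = 3179.06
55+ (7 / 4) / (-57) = 12533 / 228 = 54.97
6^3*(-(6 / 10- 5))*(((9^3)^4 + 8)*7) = 1878947220354019.20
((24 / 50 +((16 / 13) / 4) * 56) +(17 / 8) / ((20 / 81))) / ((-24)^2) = 273697 / 5990400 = 0.05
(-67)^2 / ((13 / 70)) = 314230 / 13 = 24171.54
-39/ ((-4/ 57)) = 2223/ 4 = 555.75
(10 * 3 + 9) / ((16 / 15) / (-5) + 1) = 49.58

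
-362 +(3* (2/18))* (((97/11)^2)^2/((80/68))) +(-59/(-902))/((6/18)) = 1351.42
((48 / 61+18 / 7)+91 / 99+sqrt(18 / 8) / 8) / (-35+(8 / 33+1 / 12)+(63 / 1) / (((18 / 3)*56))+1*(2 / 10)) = -15099935 / 115952277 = -0.13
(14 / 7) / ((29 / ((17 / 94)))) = 17 / 1363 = 0.01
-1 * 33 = -33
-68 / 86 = -34 / 43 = -0.79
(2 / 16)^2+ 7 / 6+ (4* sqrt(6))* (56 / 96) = 227 / 192+ 7* sqrt(6) / 3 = 6.90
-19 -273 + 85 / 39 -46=-13097 / 39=-335.82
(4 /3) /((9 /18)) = 2.67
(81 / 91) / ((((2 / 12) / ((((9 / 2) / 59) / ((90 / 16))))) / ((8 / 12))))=0.05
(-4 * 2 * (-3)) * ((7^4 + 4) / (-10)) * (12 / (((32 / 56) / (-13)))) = 1575756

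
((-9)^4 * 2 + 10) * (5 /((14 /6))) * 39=1097460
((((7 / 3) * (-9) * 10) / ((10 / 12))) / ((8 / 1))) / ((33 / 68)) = -714 / 11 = -64.91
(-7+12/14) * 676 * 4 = -116272/7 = -16610.29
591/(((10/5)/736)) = 217488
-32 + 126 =94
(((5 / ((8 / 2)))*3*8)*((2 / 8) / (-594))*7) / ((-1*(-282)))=-35 / 111672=-0.00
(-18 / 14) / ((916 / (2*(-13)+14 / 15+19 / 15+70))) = -297 / 4580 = -0.06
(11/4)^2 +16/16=137/16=8.56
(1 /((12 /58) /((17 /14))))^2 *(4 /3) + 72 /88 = 2721167 /58212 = 46.75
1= 1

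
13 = 13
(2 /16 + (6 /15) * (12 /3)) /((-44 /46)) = -1587 /880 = -1.80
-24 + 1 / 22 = -527 / 22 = -23.95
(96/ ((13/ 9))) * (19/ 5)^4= 112597344/ 8125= 13858.13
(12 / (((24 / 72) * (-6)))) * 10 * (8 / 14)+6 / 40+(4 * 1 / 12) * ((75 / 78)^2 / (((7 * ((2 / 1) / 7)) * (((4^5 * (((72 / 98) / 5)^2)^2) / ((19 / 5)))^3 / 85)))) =4747458785499439017067018193802862201 / 722263835455575310923735068835840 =6573.03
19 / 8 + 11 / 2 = 63 / 8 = 7.88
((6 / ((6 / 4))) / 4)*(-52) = -52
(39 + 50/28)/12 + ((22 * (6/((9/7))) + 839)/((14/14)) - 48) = 150707/168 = 897.07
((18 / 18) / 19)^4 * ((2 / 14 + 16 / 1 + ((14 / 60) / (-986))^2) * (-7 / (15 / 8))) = -98872333543 / 213802123920750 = -0.00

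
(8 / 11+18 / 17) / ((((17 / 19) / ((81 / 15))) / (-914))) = -156606588 / 15895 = -9852.57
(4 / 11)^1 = 4 / 11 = 0.36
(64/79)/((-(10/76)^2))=-92416/1975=-46.79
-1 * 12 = -12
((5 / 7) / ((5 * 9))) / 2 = 1 / 126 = 0.01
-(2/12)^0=-1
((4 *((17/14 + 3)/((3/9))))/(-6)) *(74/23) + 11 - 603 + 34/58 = -2887925/4669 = -618.53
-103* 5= -515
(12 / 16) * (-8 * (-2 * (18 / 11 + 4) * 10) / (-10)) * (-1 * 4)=2976 / 11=270.55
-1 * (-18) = 18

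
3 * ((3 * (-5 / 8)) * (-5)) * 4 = 225 / 2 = 112.50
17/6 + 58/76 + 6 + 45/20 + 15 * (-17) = -55439/228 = -243.15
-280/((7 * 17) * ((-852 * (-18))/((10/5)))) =-10/32589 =-0.00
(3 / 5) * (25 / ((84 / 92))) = 16.43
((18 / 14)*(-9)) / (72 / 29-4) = 2349 / 308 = 7.63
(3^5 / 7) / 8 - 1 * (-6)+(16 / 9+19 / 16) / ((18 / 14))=114721 / 9072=12.65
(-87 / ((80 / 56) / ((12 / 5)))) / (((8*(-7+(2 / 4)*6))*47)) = 1827 / 18800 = 0.10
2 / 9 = 0.22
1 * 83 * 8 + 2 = 666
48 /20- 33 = -30.60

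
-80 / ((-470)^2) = -4 / 11045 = -0.00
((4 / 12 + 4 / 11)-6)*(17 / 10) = -595 / 66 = -9.02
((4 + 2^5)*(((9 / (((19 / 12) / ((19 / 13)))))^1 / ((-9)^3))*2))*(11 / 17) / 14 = -176 / 4641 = -0.04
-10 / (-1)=10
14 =14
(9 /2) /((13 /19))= 171 /26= 6.58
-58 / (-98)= 29 / 49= 0.59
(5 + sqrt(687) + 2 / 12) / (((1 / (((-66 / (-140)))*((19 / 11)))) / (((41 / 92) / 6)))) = 24149 / 77280 + 779*sqrt(687) / 12880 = 1.90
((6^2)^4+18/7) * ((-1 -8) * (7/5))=-21163194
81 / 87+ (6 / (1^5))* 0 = 27 / 29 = 0.93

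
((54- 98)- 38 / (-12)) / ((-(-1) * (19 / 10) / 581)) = -711725 / 57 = -12486.40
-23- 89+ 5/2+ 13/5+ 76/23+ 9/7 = -164719/1610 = -102.31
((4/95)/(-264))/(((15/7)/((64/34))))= -112/799425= -0.00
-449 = -449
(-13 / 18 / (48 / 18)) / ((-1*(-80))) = -13 / 3840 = -0.00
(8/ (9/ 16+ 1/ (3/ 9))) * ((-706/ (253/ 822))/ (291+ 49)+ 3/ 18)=-54335552/ 3677355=-14.78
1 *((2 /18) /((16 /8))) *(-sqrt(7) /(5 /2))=-sqrt(7) /45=-0.06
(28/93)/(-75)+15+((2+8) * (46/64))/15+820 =93239027/111600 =835.48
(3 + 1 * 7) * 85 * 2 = 1700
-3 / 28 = -0.11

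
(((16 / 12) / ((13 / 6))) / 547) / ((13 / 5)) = 40 / 92443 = 0.00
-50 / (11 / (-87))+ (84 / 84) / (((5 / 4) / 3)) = 21882 / 55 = 397.85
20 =20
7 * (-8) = -56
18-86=-68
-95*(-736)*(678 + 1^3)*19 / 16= 56377370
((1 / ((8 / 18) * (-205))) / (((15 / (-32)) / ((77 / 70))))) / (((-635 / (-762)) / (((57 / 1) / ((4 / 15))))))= 33858 / 5125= 6.61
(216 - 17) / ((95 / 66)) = 13134 / 95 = 138.25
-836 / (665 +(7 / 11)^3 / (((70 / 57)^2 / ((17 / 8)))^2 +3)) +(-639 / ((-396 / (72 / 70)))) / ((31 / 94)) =801469782605099081 / 212267312575320310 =3.78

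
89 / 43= 2.07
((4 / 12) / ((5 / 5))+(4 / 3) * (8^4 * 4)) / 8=65537 / 24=2730.71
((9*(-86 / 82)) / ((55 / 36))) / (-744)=0.01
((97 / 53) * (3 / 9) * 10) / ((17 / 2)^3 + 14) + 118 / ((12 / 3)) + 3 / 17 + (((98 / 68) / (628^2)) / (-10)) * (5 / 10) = 254434348259737 / 8570800414080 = 29.69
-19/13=-1.46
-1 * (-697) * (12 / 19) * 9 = 75276 / 19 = 3961.89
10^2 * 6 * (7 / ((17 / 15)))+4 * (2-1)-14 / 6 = 189085 / 51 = 3707.55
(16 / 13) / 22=8 / 143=0.06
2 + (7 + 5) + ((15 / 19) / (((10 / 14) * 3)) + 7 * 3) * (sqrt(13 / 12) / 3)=203 * sqrt(39) / 171 + 14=21.41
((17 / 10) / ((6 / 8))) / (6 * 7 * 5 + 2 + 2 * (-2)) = 17 / 1560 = 0.01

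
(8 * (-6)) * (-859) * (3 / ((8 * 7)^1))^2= 23193 / 196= 118.33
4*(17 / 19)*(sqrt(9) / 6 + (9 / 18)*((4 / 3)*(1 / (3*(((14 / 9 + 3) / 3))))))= 2.31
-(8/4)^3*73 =-584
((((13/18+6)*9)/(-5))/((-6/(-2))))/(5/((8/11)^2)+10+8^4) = -3872/3950835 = -0.00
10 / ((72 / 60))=25 / 3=8.33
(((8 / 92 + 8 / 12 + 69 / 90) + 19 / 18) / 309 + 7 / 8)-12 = -28442207 / 2558520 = -11.12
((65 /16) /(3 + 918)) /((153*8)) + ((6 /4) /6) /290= 2264033 /2615345280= 0.00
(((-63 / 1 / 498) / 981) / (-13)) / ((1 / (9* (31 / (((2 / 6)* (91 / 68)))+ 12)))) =11124 / 1528943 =0.01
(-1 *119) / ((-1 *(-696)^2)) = 0.00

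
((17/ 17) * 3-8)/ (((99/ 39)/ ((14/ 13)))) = -70/ 33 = -2.12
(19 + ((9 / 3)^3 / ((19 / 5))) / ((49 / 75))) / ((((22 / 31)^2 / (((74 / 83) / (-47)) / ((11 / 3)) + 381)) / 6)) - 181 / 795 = 135600.53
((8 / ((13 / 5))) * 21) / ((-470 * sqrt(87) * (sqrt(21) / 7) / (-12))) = 336 * sqrt(203) / 17719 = 0.27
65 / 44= 1.48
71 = 71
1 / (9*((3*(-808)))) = -0.00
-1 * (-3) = 3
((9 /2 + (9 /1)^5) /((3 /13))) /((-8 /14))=-3582579 /8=-447822.38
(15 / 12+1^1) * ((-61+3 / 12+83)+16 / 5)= 4581 / 80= 57.26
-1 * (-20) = 20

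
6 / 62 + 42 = 1305 / 31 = 42.10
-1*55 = -55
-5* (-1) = 5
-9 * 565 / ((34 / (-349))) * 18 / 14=15971985 / 238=67109.18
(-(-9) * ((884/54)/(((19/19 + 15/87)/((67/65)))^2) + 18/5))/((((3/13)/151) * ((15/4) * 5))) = 1464491318/286875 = 5104.98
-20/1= -20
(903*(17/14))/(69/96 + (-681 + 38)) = -1.71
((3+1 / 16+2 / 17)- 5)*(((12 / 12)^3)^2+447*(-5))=552915 / 136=4065.55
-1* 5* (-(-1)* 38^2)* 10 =-72200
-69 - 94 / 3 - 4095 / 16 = -17101 / 48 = -356.27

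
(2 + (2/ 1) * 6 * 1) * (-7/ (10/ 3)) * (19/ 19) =-147/ 5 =-29.40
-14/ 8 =-7/ 4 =-1.75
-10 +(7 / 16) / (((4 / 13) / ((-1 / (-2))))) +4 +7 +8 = 1243 / 128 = 9.71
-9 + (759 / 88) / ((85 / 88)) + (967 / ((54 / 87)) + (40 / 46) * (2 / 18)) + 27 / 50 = 137109959 / 87975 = 1558.51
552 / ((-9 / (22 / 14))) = -2024 / 21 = -96.38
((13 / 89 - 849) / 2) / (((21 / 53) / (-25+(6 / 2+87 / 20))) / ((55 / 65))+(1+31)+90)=-3886925713 / 1117039801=-3.48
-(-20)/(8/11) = 55/2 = 27.50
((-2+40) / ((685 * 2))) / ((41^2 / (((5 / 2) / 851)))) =19 / 391965494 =0.00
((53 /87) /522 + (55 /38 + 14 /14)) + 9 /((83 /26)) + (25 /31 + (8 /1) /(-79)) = 523808611424 /87696091611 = 5.97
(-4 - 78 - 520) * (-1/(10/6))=1806/5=361.20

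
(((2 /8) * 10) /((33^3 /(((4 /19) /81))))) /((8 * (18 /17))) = 85 /3982107096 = 0.00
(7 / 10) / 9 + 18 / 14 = 859 / 630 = 1.36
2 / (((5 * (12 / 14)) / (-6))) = -14 / 5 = -2.80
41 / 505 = 0.08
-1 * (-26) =26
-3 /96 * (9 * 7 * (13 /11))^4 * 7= -3149442233847 /468512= -6722223.20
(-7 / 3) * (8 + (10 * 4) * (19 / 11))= -5936 / 33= -179.88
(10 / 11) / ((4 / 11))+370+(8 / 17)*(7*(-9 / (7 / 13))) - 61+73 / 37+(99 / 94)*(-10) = 14656285 / 59126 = 247.88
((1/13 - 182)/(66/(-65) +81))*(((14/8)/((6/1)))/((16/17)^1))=-1407175/1996416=-0.70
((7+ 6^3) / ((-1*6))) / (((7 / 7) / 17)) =-3791 / 6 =-631.83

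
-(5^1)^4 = -625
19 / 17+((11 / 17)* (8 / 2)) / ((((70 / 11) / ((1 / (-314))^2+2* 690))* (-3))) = -16365210691 / 87996930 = -185.97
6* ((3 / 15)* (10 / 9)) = 4 / 3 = 1.33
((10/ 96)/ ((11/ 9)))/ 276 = 5/ 16192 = 0.00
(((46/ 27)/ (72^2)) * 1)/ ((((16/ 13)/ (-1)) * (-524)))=299/ 586745856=0.00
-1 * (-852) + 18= 870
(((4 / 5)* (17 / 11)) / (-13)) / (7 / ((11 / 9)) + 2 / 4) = -136 / 8905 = -0.02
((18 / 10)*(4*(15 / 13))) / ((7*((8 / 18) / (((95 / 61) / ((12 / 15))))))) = 115425 / 22204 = 5.20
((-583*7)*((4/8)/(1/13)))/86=-53053/172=-308.45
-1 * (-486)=486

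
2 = 2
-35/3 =-11.67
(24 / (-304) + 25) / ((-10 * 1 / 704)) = -166672 / 95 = -1754.44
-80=-80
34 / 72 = 17 / 36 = 0.47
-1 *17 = -17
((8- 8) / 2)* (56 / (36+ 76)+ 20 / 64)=0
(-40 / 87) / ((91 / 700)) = -4000 / 1131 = -3.54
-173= -173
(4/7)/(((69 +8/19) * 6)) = 38/27699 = 0.00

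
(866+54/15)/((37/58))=252184/185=1363.16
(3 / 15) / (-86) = -1 / 430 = -0.00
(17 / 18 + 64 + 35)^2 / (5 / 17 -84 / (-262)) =7207465027 / 443556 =16249.28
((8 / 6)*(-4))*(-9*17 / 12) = 68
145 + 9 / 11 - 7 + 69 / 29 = 45042 / 319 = 141.20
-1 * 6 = -6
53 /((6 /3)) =53 /2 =26.50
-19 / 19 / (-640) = 1 / 640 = 0.00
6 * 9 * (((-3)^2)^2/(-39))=-1458/13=-112.15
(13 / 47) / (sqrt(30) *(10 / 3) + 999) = 2997 / 10820857-10 *sqrt(30) / 10820857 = 0.00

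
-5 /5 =-1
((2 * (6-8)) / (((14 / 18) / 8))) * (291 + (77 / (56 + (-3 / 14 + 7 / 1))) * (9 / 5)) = -123710112 / 10255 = -12063.39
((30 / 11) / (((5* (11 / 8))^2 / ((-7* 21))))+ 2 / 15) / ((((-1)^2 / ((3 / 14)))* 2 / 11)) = -83341 / 8470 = -9.84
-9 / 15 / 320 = -3 / 1600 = -0.00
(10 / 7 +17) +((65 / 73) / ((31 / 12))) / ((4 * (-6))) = 583399 / 31682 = 18.41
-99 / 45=-11 / 5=-2.20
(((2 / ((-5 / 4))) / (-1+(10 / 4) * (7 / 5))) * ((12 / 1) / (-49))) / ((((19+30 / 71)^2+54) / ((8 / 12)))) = 645248 / 2662972375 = 0.00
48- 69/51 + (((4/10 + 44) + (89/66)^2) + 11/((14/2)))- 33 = 159233383/2591820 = 61.44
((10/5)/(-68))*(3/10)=-3/340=-0.01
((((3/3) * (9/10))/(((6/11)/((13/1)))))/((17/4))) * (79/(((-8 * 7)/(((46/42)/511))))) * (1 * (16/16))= -259831/17026520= -0.02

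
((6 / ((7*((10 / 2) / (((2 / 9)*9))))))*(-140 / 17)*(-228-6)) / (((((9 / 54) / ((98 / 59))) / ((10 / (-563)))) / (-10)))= 660441600 / 564689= 1169.57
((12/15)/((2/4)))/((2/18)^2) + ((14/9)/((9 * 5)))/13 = 682358/5265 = 129.60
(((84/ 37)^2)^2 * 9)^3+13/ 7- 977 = 629717861478768255740311862/ 46080664040880246967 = 13665555.27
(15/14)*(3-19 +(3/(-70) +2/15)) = -3341/196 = -17.05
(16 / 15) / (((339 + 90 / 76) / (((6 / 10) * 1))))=608 / 323175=0.00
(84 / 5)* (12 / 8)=126 / 5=25.20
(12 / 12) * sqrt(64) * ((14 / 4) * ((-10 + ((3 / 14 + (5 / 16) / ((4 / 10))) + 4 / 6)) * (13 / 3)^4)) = -160027283 / 1944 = -82318.56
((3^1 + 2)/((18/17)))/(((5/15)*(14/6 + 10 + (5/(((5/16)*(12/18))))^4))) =17/398146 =0.00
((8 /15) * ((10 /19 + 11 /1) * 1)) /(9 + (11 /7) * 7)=146 /475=0.31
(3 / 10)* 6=9 / 5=1.80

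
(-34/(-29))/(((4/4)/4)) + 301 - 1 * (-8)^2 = 241.69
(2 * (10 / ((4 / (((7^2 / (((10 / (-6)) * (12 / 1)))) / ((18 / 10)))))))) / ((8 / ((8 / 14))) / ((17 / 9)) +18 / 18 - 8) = -595 / 36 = -16.53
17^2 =289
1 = 1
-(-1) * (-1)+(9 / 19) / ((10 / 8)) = -59 / 95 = -0.62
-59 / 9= -6.56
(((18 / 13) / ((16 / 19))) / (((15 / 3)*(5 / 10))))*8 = 342 / 65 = 5.26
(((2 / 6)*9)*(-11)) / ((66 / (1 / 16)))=-0.03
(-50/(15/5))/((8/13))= -325/12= -27.08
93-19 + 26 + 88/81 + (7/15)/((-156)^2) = 110701781/1095120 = 101.09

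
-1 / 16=-0.06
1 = 1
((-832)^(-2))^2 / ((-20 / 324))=-81 / 2395870330880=-0.00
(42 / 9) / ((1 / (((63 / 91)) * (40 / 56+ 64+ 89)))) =6456 / 13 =496.62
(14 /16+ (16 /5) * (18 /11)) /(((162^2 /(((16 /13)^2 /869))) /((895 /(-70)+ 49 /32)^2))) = 17089780849 /332387940044160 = 0.00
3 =3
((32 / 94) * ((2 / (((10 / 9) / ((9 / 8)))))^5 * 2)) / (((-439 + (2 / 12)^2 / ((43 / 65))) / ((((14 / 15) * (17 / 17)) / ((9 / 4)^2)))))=-38871189063 / 3992103625000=-0.01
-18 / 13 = -1.38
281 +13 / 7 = 1980 / 7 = 282.86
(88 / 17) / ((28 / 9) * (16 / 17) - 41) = -792 / 5825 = -0.14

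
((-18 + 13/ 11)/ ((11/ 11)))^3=-6331625/ 1331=-4757.04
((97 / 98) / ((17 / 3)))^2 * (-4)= -0.12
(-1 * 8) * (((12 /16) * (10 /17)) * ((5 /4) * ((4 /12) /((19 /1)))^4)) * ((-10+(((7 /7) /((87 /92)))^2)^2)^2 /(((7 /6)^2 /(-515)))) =0.01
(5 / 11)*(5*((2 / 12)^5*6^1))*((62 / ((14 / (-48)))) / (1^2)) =-775 / 2079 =-0.37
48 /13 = 3.69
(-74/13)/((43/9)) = -666/559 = -1.19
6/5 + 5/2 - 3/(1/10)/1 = -263/10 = -26.30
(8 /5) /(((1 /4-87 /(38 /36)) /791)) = -480928 /31225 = -15.40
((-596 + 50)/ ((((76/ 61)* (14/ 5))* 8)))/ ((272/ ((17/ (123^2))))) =-0.00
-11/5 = -2.20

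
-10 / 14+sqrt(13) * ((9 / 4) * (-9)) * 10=-730.84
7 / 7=1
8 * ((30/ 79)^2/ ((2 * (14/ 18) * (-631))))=-32400/ 27566497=-0.00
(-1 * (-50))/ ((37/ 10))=500/ 37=13.51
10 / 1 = 10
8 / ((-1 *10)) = -0.80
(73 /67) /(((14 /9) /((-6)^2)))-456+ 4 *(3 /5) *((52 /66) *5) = -2173642 /5159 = -421.33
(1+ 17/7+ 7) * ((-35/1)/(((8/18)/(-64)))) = 52560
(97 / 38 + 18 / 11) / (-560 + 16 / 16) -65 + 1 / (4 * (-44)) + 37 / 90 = -494019739 / 7647120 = -64.60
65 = 65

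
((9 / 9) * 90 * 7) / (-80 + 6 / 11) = -3465 / 437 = -7.93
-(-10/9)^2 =-100/81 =-1.23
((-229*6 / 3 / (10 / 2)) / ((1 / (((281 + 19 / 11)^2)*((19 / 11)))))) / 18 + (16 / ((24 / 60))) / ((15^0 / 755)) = -8054895620 / 11979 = -672418.03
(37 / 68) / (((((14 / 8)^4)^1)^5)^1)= 10170482556928 / 1356468527059404017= 0.00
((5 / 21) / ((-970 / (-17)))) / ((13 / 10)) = 0.00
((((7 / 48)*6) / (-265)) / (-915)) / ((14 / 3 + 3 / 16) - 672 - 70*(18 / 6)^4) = -14 / 24585590975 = -0.00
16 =16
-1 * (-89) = 89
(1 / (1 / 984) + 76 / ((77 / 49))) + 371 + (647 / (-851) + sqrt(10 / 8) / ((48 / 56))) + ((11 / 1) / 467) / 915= 1403.91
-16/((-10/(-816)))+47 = -6293/5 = -1258.60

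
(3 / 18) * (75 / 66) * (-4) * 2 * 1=-50 / 33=-1.52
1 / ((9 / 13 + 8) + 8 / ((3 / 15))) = 13 / 633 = 0.02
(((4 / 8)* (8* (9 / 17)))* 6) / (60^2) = 3 / 850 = 0.00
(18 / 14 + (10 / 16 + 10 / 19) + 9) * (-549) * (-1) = 6680781 / 1064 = 6278.93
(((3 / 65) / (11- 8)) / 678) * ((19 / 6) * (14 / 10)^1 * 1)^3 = 2352637 / 1189890000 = 0.00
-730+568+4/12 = -485/3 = -161.67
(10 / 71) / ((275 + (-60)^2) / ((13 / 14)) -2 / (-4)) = 260 / 7704423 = 0.00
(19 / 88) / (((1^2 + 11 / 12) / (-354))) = -10089 / 253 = -39.88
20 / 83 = 0.24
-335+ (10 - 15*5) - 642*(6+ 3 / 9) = -4466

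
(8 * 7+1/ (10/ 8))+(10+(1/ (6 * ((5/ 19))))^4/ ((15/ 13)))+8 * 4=1202114173/ 12150000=98.94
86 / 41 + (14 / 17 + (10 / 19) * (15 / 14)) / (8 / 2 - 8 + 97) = 18212095 / 8621193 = 2.11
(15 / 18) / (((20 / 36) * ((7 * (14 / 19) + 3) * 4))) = 57 / 1240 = 0.05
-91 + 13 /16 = -1443 /16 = -90.19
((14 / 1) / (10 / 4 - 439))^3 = -21952 / 665338617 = -0.00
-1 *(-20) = 20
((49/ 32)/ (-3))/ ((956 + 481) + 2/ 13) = -91/ 256224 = -0.00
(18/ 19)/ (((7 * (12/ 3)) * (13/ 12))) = 54/ 1729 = 0.03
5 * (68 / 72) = 85 / 18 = 4.72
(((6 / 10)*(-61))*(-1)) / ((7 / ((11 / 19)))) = 2013 / 665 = 3.03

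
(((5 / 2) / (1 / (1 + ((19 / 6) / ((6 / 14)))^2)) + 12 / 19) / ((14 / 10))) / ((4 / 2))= 1227865 / 24624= 49.86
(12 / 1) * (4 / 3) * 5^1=80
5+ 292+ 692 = 989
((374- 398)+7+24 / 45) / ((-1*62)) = 247 / 930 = 0.27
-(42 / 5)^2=-1764 / 25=-70.56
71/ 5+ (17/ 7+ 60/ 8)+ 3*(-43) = -7341/ 70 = -104.87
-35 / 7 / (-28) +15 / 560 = 23 / 112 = 0.21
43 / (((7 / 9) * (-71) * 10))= -387 / 4970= -0.08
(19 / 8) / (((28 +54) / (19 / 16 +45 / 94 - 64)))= -890625 / 493312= -1.81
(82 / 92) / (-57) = -41 / 2622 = -0.02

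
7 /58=0.12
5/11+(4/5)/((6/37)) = 889/165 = 5.39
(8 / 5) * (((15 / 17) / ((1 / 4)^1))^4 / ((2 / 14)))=1737.91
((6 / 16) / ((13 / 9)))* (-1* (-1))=27 / 104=0.26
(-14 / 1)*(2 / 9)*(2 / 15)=-56 / 135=-0.41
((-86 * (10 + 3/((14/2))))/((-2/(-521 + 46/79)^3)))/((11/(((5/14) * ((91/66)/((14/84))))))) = -14178888165185034395/835208066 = -16976474177.38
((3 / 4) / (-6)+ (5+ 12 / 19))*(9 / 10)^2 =67797 / 15200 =4.46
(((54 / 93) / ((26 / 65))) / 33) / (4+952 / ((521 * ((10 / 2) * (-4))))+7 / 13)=0.01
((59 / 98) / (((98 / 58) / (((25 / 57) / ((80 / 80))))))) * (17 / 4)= 727175 / 1094856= 0.66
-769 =-769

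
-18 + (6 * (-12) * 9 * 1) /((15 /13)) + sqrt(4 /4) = -2893 /5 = -578.60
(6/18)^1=1/3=0.33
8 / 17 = 0.47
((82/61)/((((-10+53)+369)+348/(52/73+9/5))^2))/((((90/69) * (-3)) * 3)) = -792958327/2098667276487360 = -0.00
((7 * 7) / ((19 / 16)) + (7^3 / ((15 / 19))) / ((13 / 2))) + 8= 430166 / 3705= 116.10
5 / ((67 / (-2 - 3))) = -25 / 67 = -0.37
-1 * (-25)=25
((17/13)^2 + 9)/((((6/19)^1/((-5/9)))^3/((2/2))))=-775924375/13305708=-58.32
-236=-236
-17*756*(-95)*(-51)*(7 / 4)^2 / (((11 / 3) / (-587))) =1343259568665 / 44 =30528626560.57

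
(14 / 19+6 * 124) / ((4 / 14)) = 49525 / 19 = 2606.58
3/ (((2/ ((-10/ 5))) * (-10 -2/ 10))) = 5/ 17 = 0.29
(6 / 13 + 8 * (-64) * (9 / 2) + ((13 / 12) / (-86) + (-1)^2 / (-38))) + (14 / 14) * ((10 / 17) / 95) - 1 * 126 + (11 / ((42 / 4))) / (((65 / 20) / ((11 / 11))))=-73687804249 / 30333576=-2429.25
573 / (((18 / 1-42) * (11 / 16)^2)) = -6112 / 121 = -50.51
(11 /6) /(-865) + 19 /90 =1627 /7785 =0.21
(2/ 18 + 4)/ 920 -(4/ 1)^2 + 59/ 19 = -12.89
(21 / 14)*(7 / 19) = 21 / 38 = 0.55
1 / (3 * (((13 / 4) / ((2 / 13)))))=8 / 507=0.02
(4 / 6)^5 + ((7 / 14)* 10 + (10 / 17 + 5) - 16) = -21812 / 4131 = -5.28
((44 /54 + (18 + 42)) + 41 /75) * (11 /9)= 75.00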